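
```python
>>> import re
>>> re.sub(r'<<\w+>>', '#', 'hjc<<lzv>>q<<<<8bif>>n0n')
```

Each match is replaced by '#'.

'hjc#q<<#n0n'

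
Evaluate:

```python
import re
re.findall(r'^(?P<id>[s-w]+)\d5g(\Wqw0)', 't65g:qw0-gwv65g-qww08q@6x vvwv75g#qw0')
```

[('t', ':qw0')]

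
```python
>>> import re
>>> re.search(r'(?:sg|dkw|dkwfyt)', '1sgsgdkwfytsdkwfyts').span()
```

(1, 3)

The match spans [1:3] → 'sg'.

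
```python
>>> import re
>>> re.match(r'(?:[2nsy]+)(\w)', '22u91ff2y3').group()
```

'22u'

This matches one or more of one of [2nsy] (non-capturing group); then a word character (captured).
`re.match` only tries the pattern at the start of the string.
The match spans [0:3] → '22u'.
Captured: group 1 = 'u'.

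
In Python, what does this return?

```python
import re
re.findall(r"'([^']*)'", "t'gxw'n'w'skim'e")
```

['gxw', 'w']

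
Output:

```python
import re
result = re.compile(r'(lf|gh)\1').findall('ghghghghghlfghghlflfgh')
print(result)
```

['gh', 'gh', 'gh', 'lf']

After group 1 captures some text, `\1` only succeeds where that same text appears again.
With a single group, `findall` returns only what that group captured — 4 items.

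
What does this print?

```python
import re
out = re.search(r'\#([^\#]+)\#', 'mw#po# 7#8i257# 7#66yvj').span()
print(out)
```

(2, 6)

The match spans [2:6] → '#po#'.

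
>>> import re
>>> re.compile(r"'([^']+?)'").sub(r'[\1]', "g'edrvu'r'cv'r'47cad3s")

"g[edrvu]r[cv]r'47cad3s"

Matches: at [1:8] → "'edrvu'"; at [9:13] → "'cv'".
The replacement refers to a captured group, so each match is rewritten using its own captured text.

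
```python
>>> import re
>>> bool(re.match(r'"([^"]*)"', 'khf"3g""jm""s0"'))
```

`re.match` won't scan ahead — the pattern has to work from the very first character.
Here position 0 doesn't satisfy it, so the call returns None, and `bool(None)` is False.

False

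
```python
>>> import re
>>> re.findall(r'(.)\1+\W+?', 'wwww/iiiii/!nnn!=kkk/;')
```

['w', 'i', 'n', 'k']

The backreference `\1` re-matches whatever the first group consumed, character for character.
`findall` collects group 1 from each match (4 total).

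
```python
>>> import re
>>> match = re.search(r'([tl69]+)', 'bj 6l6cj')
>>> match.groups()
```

Pattern: one or more of one of [tl69] (captured).
`search` walks the string left to right and returns the first match it finds.
The match spans [3:6] → '6l6'.
Captured: group 1 = '6l6'.

('6l6',)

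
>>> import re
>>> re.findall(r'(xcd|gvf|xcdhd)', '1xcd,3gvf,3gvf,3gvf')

['xcd', 'gvf', 'gvf', 'gvf']

With a single group, `findall` returns only what that group captured — 4 items.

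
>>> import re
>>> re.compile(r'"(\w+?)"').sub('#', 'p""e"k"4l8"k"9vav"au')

'p"#k#k#au'

Each match is replaced by '#'.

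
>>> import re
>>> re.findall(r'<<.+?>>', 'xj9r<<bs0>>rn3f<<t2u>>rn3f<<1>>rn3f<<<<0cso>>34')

A non-greedy quantifier consumes as few characters as it can — just enough that the remainder of the pattern still matches from where it stops; whatever follows it matches normally.
`findall` yields the raw match text (4 of them) because the pattern has no groups.

['<<bs0>>', '<<t2u>>', '<<1>>', '<<<<0cso>>']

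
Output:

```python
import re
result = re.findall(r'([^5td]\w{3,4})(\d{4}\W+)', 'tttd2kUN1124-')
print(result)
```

The pattern matches any character except [5td], then 3 to 4 of a word character (captured); then exactly 4 of a digit, then one or more of a non-word character (captured).
Multiple groups make `findall` return tuples — one 2-tuple for the one match.

[('2kUN', '1124-')]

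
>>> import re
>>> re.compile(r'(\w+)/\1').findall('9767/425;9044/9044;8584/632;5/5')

['9044', '5']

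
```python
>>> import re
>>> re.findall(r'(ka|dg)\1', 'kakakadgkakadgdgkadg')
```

['ka', 'ka', 'dg']

A backreference is literal: `\1` must see the identical characters the first group matched.
`findall` collects group 1 from each match (3 total).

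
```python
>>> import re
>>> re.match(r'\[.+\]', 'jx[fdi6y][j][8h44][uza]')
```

None

`match` is anchored at position 0; if the pattern doesn't fit there, it returns None.
Here the pattern fails at index 0, so the call returns None.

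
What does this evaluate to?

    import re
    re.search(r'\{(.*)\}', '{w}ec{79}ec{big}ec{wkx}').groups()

The match spans [0:23] → '{w}ec{79}ec{big}ec{wkx}'.
Captured: group 1 = 'w}ec{79}ec{big}ec{wkx'.

('w}ec{79}ec{big}ec{wkx',)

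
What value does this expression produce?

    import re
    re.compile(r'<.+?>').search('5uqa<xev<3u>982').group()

`re.search` tries every starting position until one works.
The match spans [4:12] → '<xev<3u>'.

'<xev<3u>'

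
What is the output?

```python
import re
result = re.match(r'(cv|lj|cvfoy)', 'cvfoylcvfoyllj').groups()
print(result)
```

('cv',)

`|` is ordered: at each position the engine commits to the first alternative that works.
`re.match` only tries the pattern at the start of the string.
The match spans [0:2] → 'cv'.
Captured: group 1 = 'cv'.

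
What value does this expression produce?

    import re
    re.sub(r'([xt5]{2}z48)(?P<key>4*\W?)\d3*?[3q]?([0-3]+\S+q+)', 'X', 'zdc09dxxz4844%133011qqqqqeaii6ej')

'zdc09dXeaii6ej'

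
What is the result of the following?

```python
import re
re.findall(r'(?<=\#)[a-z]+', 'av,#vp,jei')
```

The positive lookaround only admits positions where the adjacent text matches; those characters stay outside the span.
Walking the string: at [4:6] → 'vp'.
With no groups in the pattern, `findall` gives back each whole match — 1 here.

['vp']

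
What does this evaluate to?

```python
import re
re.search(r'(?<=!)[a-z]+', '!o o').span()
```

(1, 2)

Lookahead/lookbehind check context without consuming it, so the matched span excludes the asserted characters.
The match spans [1:2] → 'o'.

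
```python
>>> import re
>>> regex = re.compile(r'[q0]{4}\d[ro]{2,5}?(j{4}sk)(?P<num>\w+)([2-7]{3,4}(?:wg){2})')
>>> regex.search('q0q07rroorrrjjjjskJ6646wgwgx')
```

None

Here no position works, so the call returns None.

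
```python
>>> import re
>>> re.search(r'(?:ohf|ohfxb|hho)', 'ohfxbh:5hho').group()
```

`|` is ordered: at each position the engine commits to the first alternative that works.
`re.search` scans for the first position where the pattern succeeds.
The match spans [0:3] → 'ohf'.

'ohf'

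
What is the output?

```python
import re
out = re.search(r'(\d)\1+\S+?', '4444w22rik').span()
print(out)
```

(0, 5)

`\1` has to match the exact text group 1 already captured.
Unlike `match`, `search` isn't anchored — it looks for the pattern anywhere in the string.
The match spans [0:5] → '4444w'.
Captured: group 1 = '4'.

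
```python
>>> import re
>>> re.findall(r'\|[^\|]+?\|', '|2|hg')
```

Since nothing is captured, `findall` lists the 1 matched substring directly.

['|2|']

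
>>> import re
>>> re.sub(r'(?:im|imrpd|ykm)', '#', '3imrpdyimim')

The regex engine tests alternatives in the order written; an earlier branch that matches wins even if a later one would match more.
Each match is replaced by '#'.

'3#rpdy##'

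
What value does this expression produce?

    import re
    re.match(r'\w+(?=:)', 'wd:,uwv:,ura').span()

The positive lookaround only admits positions where the adjacent text matches; those characters stay outside the span.
`re.match` only tries the pattern at the start of the string.
The match spans [0:2] → 'wd'.

(0, 2)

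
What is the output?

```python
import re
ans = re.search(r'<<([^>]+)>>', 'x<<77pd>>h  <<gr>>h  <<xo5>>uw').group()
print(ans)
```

`re.search` scans for the first position where the pattern succeeds.
The match spans [1:9] → '<<77pd>>'.
Captured: group 1 = '77pd'.

<<77pd>>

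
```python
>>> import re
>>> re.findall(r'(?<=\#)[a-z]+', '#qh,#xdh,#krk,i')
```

['qh', 'xdh', 'krk']

The lookaround is zero-width — it requires the adjacent text to match without consuming it, so the asserted text isn't part of the match.
No capturing groups, so `findall` returns the 3 full match strings.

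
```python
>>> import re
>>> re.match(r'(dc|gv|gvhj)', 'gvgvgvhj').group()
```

'gv'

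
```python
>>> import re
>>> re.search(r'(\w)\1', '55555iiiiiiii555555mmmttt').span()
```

(0, 2)

`\1` has to match the exact text group 1 already captured.
The match spans [0:2] → '55'.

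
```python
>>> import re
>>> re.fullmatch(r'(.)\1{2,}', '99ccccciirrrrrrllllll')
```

None

`re.fullmatch` is like wrapping the pattern in `^…$` (in single-line mode).
Here the pattern can't cover the whole string, so the call returns None.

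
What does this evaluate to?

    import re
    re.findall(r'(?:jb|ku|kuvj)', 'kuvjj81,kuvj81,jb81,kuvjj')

['ku', 'ku', 'jb', 'ku']

Alternation isn't longest-match — the leftmost alternative that fits at this position is chosen.
`findall` yields the raw match text (4 of them) because the pattern has no groups.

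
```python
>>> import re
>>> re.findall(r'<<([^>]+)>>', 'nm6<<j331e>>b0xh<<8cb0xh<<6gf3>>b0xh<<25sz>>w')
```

Walking the string: at [3:12] match '<<j331e>>', group 1 = 'j331e'; at [16:32] match '<<8cb0xh<<6gf3>>', group 1 = '8cb0xh<<6gf3'; at [36:44] match '<<25sz>>', group 1 = '25sz'.
Because there's exactly one group, `findall` drops the full match and keeps group 1 from each hit.

['j331e', '8cb0xh<<6gf3', '25sz']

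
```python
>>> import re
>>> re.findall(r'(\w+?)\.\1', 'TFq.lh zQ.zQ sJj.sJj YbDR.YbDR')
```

['zQ', 'sJj', 'YbDR']

After group 1 captures some text, `\1` only succeeds where that same text appears again.
Walking the string: at [7:12] match 'zQ.zQ', group 1 = 'zQ'; at [13:20] match 'sJj.sJj', group 1 = 'sJj'; at [21:30] match 'YbDR.YbDR', group 1 = 'YbDR'.
With a single group, `findall` returns only what that group captured — 3 items.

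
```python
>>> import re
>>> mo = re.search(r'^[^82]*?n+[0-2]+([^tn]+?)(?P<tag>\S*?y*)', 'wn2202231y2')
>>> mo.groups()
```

('3', '')

The pattern matches anchored at the start of the string; then zero or more of any character except [82] (lazy); then one or more of a literal 'n'; then one or more of a character in [0-2]; then one or more of any character except [tn] (lazy) (captured); then zero or more of a non-whitespace character (lazy), then zero or more of a literal 'y' (captured as 'tag').
The `?` after the quantifier makes it lazy — it takes as little as possible before letting the rest of the pattern try.
Unlike `match`, `search` isn't anchored — it looks for the pattern anywhere in the string.
The match spans [0:8] → 'wn220223'.
Captured: group 1 = '3', group 2 = ''.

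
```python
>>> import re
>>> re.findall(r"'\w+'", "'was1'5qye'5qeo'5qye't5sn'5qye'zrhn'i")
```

`findall` yields the raw match text (4 of them) because the pattern has no groups.

["'was1'", "'5qeo'", "'t5sn'", "'zrhn'"]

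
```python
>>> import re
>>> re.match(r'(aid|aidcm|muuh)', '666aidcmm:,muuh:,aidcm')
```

With `match`, the pattern is implicitly anchored at the beginning.
Here the pattern fails at index 0, so the call returns None.

None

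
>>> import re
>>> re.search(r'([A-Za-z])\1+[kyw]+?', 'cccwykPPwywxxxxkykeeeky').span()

(0, 4)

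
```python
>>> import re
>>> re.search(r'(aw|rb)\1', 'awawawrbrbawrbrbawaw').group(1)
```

'aw'

A backreference is literal: `\1` must see the identical characters the first group matched.
`search` walks the string left to right and returns the first match it finds.
The match spans [0:4] → 'awaw'.
Captured: group 1 = 'aw'.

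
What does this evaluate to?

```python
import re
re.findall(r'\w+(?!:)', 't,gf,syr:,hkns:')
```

['t', 'gf', 'sy', 'hkn']

The negative lookahead/lookbehind blocks any match where the forbidden context is present.
No capturing groups, so `findall` returns the 4 full match strings.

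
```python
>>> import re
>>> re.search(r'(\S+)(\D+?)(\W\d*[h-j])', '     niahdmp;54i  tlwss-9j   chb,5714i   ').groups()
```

The match spans [5:26] → 'niahdmp;54i  tlwss-9j'.
Captured: group 1 = 'niahdmp;54i', group 2 = '  tlwss', group 3 = '-9j'.

('niahdmp;54i', '  tlwss', '-9j')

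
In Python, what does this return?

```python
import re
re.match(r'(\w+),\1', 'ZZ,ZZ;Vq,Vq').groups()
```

('ZZ',)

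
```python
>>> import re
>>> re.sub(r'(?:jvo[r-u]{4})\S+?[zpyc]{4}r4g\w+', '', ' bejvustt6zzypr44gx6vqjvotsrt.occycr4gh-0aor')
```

`sub` substitutes '' at each match site.

' bejvustt6zzypr44gx6vq-0aor'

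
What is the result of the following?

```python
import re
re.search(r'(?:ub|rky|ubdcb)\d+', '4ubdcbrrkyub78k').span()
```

(10, 14)

`search` walks the string left to right and returns the first match it finds.
The match spans [10:14] → 'ub78'.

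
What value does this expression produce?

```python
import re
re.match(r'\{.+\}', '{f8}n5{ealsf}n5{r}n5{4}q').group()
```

'{f8}n5{ealsf}n5{r}n5{4}'

`match` is anchored at position 0; if the pattern doesn't fit there, it returns None.
The match spans [0:23] → '{f8}n5{ealsf}n5{r}n5{4}'.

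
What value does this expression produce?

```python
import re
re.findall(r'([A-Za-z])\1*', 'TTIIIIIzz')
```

`\1` is not a pattern — it's the concrete string captured by group 1, re-applied verbatim.
Matches: at [0:2] match 'TT', group 1 = 'T'; at [2:7] match 'IIIII', group 1 = 'I'; at [7:9] match 'zz', group 1 = 'z'.
Because there's exactly one group, `findall` drops the full match and keeps group 1 from each hit.

['T', 'I', 'z']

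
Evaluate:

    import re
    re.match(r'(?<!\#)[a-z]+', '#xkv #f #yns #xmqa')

None

The negative lookahead/lookbehind blocks any match where the forbidden context is present.
With `match`, the pattern is implicitly anchored at the beginning.
Here the pattern fails at index 0, so the call returns None.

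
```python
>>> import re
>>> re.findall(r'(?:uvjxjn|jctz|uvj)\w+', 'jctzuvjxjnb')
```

Matches: at [0:11] → 'jctzuvjxjnb'.
Since nothing is captured, `findall` lists the 1 matched substring directly.

['jctzuvjxjnb']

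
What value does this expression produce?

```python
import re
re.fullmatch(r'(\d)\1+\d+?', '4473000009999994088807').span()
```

(0, 22)

`re.fullmatch` is like wrapping the pattern in `^…$` (in single-line mode).
The match spans [0:22] → '4473000009999994088807'.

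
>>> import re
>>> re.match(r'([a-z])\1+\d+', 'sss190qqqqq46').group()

'sss190'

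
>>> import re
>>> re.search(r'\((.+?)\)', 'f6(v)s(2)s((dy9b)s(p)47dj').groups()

('v',)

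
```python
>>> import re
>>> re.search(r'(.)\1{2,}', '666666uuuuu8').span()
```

(0, 6)

`\1` is not a pattern — it's the concrete string captured by group 1, re-applied verbatim.
`search` walks the string left to right and returns the first match it finds.
The match spans [0:6] → '666666'.
Captured: group 1 = '6'.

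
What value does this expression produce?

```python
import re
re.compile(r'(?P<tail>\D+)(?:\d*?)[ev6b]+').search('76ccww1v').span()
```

The match spans [2:8] → 'ccww1v'.

(2, 8)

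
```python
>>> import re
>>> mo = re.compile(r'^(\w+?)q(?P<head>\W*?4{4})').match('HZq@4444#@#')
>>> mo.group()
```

This matches anchored at the start of the string; then one or more of a word character (lazy) (captured); then a literal 'q'; then zero or more of a non-word character (lazy), then exactly 4 of a literal '4' (captured as 'head').
With `match`, the pattern is implicitly anchored at the beginning.
The match spans [0:8] → 'HZq@4444'.
Captured: group 1 = 'HZ', group 2 = '@4444'.

'HZq@4444'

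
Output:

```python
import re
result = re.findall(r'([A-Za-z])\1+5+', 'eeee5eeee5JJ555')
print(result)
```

`\1` has to match the exact text group 1 already captured.
Walking the string: at [0:5] match 'eeee5', group 1 = 'e'; at [5:10] match 'eeee5', group 1 = 'e'; at [10:15] match 'JJ555', group 1 = 'J'.
One capturing group, so `findall` returns just the captured substring from each match — 3 in all.

['e', 'e', 'J']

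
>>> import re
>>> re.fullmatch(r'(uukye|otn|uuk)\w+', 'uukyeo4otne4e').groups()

('uukye',)

The regex engine tests alternatives in the order written; an earlier branch that matches wins even if a later one would match more.
`re.fullmatch` is like wrapping the pattern in `^…$` (in single-line mode).
The match spans [0:13] → 'uukyeo4otne4e'.
Captured: group 1 = 'uukye'.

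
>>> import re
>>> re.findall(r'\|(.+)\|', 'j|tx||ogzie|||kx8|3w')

Matches: at [1:18] match '|tx||ogzie|||kx8|', group 1 = 'tx||ogzie|||kx8'.
`findall` collects group 1 from the one match (1 total).

['tx||ogzie|||kx8']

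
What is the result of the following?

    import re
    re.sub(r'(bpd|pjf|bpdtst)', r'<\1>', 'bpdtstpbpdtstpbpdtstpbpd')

'<bpd>tstp<bpd>tstp<bpd>tstp<bpd>'

Branches in `(...|...)` are attempted left-to-right; the first branch that allows the whole pattern to succeed is taken.
Matches: at [0:3] → 'bpd'; at [7:10] → 'bpd'; at [14:17] → 'bpd'; at [21:24] → 'bpd'.
The replacement refers to a captured group, so each match is rewritten using its own captured text.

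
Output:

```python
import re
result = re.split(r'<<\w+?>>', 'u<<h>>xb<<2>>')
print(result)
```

['u', 'xb', '']

Matches to split on: at [1:6] → '<<h>>'; at [8:13] → '<<2>>'.
Splitting on the pattern gives 3 pieces.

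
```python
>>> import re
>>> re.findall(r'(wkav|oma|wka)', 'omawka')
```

['oma', 'wka']

`findall` collects group 1 from each match (2 total).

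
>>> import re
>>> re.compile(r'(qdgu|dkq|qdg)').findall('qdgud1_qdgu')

['qdgu', 'qdgu']

Alternation tries branches left to right and keeps the first one that lets the overall match succeed at that position.
Matches: at [0:4] match 'qdgu', group 1 = 'qdgu'; at [7:11] match 'qdgu', group 1 = 'qdgu'.
With a single group, `findall` returns only what that group captured — 2 items.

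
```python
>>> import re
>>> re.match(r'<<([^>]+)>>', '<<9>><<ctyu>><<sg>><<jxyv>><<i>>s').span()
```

(0, 5)

`match` is anchored at position 0; if the pattern doesn't fit there, it returns None.
The match spans [0:5] → '<<9>>'.
Captured: group 1 = '9'.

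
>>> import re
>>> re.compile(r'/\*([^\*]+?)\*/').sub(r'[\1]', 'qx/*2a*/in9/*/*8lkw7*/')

'qx[2a]in9/*[8lkw7]'

Matches: at [2:8] → '/*2a*/'; at [13:22] → '/*8lkw7*/'.
The replacement refers to a captured group, so each match is rewritten using its own captured text.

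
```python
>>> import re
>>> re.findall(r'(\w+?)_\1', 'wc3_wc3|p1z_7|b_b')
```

['wc3', 'b']

After group 1 captures some text, `\1` only succeeds where that same text appears again.
One capturing group, so `findall` returns just the captured substring from each match — 2 in all.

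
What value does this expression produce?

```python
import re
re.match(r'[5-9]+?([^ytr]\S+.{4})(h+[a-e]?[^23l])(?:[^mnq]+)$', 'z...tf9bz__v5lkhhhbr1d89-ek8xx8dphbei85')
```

The pattern matches one or more of a character in [5-9] (lazy); then any character except [ytr], then one or more of a non-whitespace character, then exactly 4 of any character (captured); then one or more of the literal 'h', then optionally a character in [a-e], then any character except [23l] (captured); then one or more of any character except [mnq] (non-capturing group); then anchored at the end.
With `match`, the pattern is implicitly anchored at the beginning.
Here the string doesn't start with a match, so the call returns None.

None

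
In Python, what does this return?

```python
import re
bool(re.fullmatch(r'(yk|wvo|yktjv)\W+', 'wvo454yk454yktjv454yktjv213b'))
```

`fullmatch` succeeds only if the pattern covers the string from start to end.
Here the pattern can't cover the whole string, so the call returns None, and `bool(None)` is False.

False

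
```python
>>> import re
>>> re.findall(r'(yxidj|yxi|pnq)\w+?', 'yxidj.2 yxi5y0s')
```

['yxi', 'yxi']

Because there's exactly one group, `findall` drops the full match and keeps group 1 from each hit.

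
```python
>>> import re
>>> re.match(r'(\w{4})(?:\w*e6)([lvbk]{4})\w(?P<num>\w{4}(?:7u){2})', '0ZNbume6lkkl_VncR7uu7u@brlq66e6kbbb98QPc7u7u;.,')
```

None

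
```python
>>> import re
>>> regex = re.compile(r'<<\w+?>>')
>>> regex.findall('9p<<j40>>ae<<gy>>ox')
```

['<<j40>>', '<<gy>>']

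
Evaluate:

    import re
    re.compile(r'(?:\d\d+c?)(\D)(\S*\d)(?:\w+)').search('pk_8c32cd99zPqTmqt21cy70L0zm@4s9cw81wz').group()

'32cd99zPqTmqt21cy70L0zm@4s9cw81wz'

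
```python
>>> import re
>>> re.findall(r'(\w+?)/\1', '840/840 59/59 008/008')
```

['840', '59', '008']

A backreference is literal: `\1` must see the identical characters the first group matched.
Scanning left to right: at [0:7] match '840/840', group 1 = '840'; at [8:13] match '59/59', group 1 = '59'; at [14:21] match '008/008', group 1 = '008'.
`findall` collects group 1 from each match (3 total).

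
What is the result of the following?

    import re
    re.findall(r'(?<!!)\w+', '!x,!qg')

['g']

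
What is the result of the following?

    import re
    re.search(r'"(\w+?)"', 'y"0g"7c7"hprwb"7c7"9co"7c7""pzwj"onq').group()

'"0g"'

The match spans [1:5] → '"0g"'.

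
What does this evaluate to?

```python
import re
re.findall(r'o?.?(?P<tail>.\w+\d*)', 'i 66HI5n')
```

[' 66HI5n']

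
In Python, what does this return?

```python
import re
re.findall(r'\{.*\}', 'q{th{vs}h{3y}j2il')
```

`findall` yields the raw match text (1 of them) because the pattern has no groups.

['{th{vs}h{3y}']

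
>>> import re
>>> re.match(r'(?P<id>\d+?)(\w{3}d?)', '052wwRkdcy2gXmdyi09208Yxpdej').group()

'052w'

Pattern: one or more of a digit (lazy) (captured as 'id'); then exactly 3 of a word character, then optionally the literal 'd' (captured).
The `?` after the quantifier makes it lazy — it takes as little as possible before letting the rest of the pattern try.
`re.match` won't scan ahead — the pattern has to work from the very first character.
The match spans [0:4] → '052w'.
Captured: group 1 = '0', group 2 = '52w'.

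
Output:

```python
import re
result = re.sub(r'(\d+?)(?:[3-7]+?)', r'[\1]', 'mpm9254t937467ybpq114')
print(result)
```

mpm[92]4t[9][7][6]ybpq[11]

Because the quantifier is non-greedy, it stops expanding at the earliest point where the rest of the pattern can succeed.
The replacement refers to a captured group, so each match is rewritten using its own captured text.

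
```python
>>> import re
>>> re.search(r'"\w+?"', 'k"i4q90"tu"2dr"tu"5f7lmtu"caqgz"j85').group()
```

'"i4q90"'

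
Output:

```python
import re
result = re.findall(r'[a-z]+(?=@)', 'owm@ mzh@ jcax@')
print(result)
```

['owm', 'mzh', 'jcax']

The lookaround is zero-width — it requires the adjacent text to match without consuming it, so the asserted text isn't part of the match.
`findall` yields the raw match text (3 of them) because the pattern has no groups.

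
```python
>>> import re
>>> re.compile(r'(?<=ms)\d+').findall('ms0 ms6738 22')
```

['0', '6738']

The lookaround is zero-width — it requires the adjacent text to match without consuming it, so the asserted text isn't part of the match.
Matches: at [2:3] → '0'; at [6:10] → '6738'.
With no groups in the pattern, `findall` gives back each whole match — 2 here.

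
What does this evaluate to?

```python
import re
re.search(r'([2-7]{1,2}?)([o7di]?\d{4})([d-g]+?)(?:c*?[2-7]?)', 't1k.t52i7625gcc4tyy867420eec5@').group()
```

Lazy quantifiers expand one character at a time until the remainder of the pattern can match.
The match spans [5:13] → '52i7625g'.

'52i7625g'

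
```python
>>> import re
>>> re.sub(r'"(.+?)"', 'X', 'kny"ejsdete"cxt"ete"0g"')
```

'knyXcxtX0g"'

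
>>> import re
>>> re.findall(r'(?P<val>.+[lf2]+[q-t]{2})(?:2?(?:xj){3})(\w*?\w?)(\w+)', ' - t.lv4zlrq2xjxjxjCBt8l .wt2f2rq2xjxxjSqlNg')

Pattern: one or more of any character, then one or more of one of [lf2], then exactly 2 of a character in [q-t] (captured as 'val'); then optionally the literal '2', then the literal 'xj' repeated 3 times (non-capturing group); then zero or more of a word character (lazy), then optionally a word character (captured); then one or more of a word character (captured).
A non-greedy quantifier consumes as few characters as it can — just enough that the remainder of the pattern still matches from where it stops; whatever follows it matches normally.
Matches: at [0:24] match ' - t.lv4zlrq2xjxjxjCBt8l', groups = (' - t.lv4zlrq', 'C', 'Bt8l').
`findall` packs the 3 group values into a tuple for every match.

[(' - t.lv4zlrq', 'C', 'Bt8l')]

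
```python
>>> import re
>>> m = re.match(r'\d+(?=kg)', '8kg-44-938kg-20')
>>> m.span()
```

(0, 1)

Lookahead/lookbehind check context without consuming it, so the matched span excludes the asserted characters.
`match` is anchored at position 0; if the pattern doesn't fit there, it returns None.
The match spans [0:1] → '8'.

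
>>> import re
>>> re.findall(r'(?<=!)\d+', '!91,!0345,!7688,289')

The lookaround is zero-width — it requires the adjacent text to match without consuming it, so the asserted text isn't part of the match.
Walking the string: at [1:3] → '91'; at [5:9] → '0345'; at [11:15] → '7688'.
Since nothing is captured, `findall` lists the 3 matched substrings directly.

['91', '0345', '7688']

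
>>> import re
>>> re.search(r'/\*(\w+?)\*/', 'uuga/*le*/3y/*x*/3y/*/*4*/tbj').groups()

Unlike `match`, `search` isn't anchored — it looks for the pattern anywhere in the string.
The match spans [4:10] → '/*le*/'.
Captured: group 1 = 'le'.

('le',)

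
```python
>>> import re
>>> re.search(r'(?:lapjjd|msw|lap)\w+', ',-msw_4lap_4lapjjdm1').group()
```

`search` walks the string left to right and returns the first match it finds.
The match spans [2:20] → 'msw_4lap_4lapjjdm1'.

'msw_4lap_4lapjjdm1'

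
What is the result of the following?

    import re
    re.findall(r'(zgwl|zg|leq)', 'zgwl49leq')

Branches in `(...|...)` are attempted left-to-right; the first branch that allows the whole pattern to succeed is taken.
Because there's exactly one group, `findall` drops the full match and keeps group 1 from each hit.

['zgwl', 'leq']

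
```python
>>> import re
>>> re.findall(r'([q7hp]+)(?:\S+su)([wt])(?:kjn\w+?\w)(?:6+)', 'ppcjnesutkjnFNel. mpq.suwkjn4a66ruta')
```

This matches one or more of one of [q7hp] (captured); then one or more of a non-whitespace character, then the literal 'su' (non-capturing group); then one of [wt] (captured); then the literal 'kjn', then one or more of a word character (lazy), then a word character (non-capturing group); then one or more of a literal '6' (non-capturing group).
Matches: at [19:32] match 'pq.suwkjn4a66', groups = ('pq', 'w').
2 groups means the one result is a tuple of 2 captured strings — 1 here.

[('pq', 'w')]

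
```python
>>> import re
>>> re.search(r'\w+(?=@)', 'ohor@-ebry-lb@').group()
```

'ohor'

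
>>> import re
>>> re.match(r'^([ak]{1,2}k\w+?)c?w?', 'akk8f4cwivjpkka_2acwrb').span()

(0, 4)

Pattern: anchored at the start of the string; then 1 to 2 of one of [ak], then the literal 'k', then one or more of a word character (lazy) (captured); then optionally a literal 'c', then optionally a literal 'w'.
With `match`, the pattern is implicitly anchored at the beginning.
The match spans [0:4] → 'akk8'.
Captured: group 1 = 'akk8'.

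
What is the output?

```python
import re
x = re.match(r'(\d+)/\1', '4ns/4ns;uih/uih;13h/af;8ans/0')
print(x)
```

None

`\1` has to match the exact text group 1 already captured.
`match` is anchored at position 0; if the pattern doesn't fit there, it returns None.
Here position 0 doesn't satisfy it, so the call returns None.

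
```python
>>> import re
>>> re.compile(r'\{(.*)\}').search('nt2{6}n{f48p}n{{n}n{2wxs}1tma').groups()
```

('6}n{f48p}n{{n}n{2wxs',)

Unlike `match`, `search` isn't anchored — it looks for the pattern anywhere in the string.
The match spans [3:25] → '{6}n{f48p}n{{n}n{2wxs}'.
Captured: group 1 = '6}n{f48p}n{{n}n{2wxs'.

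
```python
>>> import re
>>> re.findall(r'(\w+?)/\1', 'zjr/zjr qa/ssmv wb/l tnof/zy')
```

['zjr']

`\1` is not a pattern — it's the concrete string captured by group 1, re-applied verbatim.
Because there's exactly one group, `findall` drops the full match and keeps group 1 from the one hit.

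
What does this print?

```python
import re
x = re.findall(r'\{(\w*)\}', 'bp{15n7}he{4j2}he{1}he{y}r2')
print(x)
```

['15n7', '4j2', '1', 'y']

With a single group, `findall` returns only what that group captured — 4 items.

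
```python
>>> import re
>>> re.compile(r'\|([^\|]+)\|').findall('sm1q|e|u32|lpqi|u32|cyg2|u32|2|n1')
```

Matches: at [4:7] match '|e|', group 1 = 'e'; at [10:16] match '|lpqi|', group 1 = 'lpqi'; at [19:25] match '|cyg2|', group 1 = 'cyg2'; at [28:31] match '|2|', group 1 = '2'.
`findall` collects group 1 from each match (4 total).

['e', 'lpqi', 'cyg2', '2']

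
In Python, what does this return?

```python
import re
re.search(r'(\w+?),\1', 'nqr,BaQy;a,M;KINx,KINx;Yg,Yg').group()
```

'KINx,KINx'

A backreference is literal: `\1` must see the identical characters the first group matched.
`re.search` tries every starting position until one works.
The match spans [13:22] → 'KINx,KINx'.
Captured: group 1 = 'KINx'.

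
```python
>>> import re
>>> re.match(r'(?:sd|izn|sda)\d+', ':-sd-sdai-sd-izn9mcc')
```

None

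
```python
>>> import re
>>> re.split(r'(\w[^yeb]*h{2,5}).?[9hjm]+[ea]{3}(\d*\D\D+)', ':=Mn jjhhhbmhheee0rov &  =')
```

The group in the pattern means `split` returns the separators' captures alongside the pieces.

[':=', 'Mn jjhhh', '0rov &  =', '']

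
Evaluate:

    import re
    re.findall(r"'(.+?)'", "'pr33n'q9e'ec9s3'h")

With the lazy modifier that quantifier settles for the fewest repetitions that let the rest of the pattern succeed (the atoms after it are unaffected and can still be greedy).
Scanning left to right: at [0:7] match "'pr33n'", group 1 = 'pr33n'; at [10:17] match "'ec9s3'", group 1 = 'ec9s3'.
`findall` collects group 1 from each match (2 total).

['pr33n', 'ec9s3']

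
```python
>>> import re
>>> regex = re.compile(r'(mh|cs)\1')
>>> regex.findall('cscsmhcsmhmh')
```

A backreference is literal: `\1` must see the identical characters the first group matched.
Matches: at [0:4] match 'cscs', group 1 = 'cs'; at [8:12] match 'mhmh', group 1 = 'mh'.
With a single group, `findall` returns only what that group captured — 2 items.

['cs', 'mh']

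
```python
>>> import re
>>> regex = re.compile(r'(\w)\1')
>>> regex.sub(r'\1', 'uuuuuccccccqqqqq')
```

`\1` is not a pattern — it's the concrete string captured by group 1, re-applied verbatim.
Matches: at [0:2] → 'uu'; at [2:4] → 'uu'; at [5:7] → 'cc'; at [7:9] → 'cc'; at [9:11] → 'cc'; ….
Each match is replaced using the text its own group 1 captured.

'uuucccqqq'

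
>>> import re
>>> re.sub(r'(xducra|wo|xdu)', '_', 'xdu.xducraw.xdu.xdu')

'_._w._._'

The regex engine tests alternatives in the order written; an earlier branch that matches wins even if a later one would match more.
Every occurrence is swapped for '_'.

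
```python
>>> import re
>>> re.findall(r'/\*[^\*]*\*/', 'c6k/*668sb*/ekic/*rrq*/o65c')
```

With no groups in the pattern, `findall` gives back each whole match — 2 here.

['/*668sb*/', '/*rrq*/']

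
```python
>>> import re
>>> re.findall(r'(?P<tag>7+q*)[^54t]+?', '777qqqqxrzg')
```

['777qqqq']

The pattern matches one or more of the literal '7', then zero or more of the literal 'q' (captured as 'tag'); then one or more of any character except [54t] (lazy).
Matches: at [0:8] match '777qqqqx', group 1 = '777qqqq'.
Because there's exactly one group, `findall` drops the full match and keeps group 1 from the one hit.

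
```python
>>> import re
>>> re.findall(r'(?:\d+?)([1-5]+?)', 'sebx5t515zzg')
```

The pattern matches one or more of a digit (lazy) (non-capturing group); then one or more of a character in [1-5] (lazy) (captured).
Matches: at [6:8] match '51', group 1 = '1'.
Because there's exactly one group, `findall` drops the full match and keeps group 1 from the one hit.

['1']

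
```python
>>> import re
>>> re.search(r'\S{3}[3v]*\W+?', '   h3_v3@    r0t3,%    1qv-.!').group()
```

'h3_v3@'

With the lazy modifier that quantifier settles for the fewest repetitions that let the rest of the pattern succeed (the atoms after it are unaffected and can still be greedy).
The match spans [3:9] → 'h3_v3@'.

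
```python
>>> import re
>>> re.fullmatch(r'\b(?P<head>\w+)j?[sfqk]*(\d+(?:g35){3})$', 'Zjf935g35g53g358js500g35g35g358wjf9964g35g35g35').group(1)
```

'Zjf935g35g53g358js500g35g35g358wjf996'

The pattern matches a word boundary (`\b`, zero-width); then one or more of a word character (captured as 'head'); then optionally a literal 'j', then zero or more of one of [sfqk]; then one or more of a digit, then the literal 'g35' repeated 3 times (captured); then anchored at the end.
`re.fullmatch` requires the pattern to consume the entire string.
The match spans [0:47] → 'Zjf935g35g53g358js500g35g35g358wjf9964g35g35g35'.
Captured: group 1 = 'Zjf935g35g53g358js500g35g35g358wjf996', group 2 = '4g35g35g35'.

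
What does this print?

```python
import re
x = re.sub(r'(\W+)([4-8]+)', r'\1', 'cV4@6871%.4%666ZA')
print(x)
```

cV4@1%.%ZA

The pattern matches one or more of a non-word character (captured); then one or more of a character in [4-8] (captured).
Matches: at [3:7] → '@687'; at [8:11] → '%.4'; at [11:15] → '%666'.
Each match is replaced using the text its own group 1 captured.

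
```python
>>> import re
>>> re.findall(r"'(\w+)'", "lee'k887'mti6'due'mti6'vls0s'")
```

With a single group, `findall` returns only what that group captured — 3 items.

['k887', 'due', 'vls0s']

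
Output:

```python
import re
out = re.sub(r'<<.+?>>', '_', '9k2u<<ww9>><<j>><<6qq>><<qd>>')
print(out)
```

Lazy quantifiers expand one character at a time until the remainder of the pattern can match.
Matches: at [4:11] → '<<ww9>>'; at [11:16] → '<<j>>'; at [16:23] → '<<6qq>>'; at [23:29] → '<<qd>>'.
Each match is replaced by '_'.

9k2u____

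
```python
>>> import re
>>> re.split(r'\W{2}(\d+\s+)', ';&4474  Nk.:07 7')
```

['', '4474  ', 'Nk', '07 ', '7']

This matches exactly 2 of a non-word character; then one or more of a digit, then one or more of whitespace (captured).
Matches to split on: at [0:8] → ';&4474  '; at [10:15] → '.:07 '.
The group in the pattern means `split` returns the separators' captures alongside the pieces.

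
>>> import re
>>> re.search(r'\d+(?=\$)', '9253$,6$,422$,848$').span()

(0, 4)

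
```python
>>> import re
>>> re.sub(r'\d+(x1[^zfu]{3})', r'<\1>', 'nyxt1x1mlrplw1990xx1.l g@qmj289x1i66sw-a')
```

`\1` in the replacement pulls in group 1's text for each match.

'nyxt<x1mlr>plw1990xx1.l g@qmj<x1i66>sw-a'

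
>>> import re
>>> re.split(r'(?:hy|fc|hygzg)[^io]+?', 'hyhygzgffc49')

['', 'ygzgf', '9']

`split` removes every match and returns the 3 fragments in between.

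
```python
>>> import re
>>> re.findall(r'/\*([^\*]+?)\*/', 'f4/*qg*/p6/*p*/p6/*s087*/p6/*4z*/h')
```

['qg', 'p', 's087', '4z']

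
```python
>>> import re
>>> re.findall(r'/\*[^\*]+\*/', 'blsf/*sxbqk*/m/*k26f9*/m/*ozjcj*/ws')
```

['/*sxbqk*/', '/*k26f9*/', '/*ozjcj*/']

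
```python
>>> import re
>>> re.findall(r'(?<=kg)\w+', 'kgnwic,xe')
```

['nwic']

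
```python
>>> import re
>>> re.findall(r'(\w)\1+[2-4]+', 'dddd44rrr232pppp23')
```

`\1` has to match the exact text group 1 already captured.
`findall` collects group 1 from each match (3 total).

['d', 'r', 'p']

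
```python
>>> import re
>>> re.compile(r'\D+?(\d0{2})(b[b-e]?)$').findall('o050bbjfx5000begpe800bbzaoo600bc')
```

[('600', 'bc')]

Pattern: one or more of a non-digit (lazy); then a digit, then exactly 2 of the literal '0' (captured); then the literal 'b', then optionally a character in [b-e] (captured); then anchored at the end.
Scanning left to right: at [21:32] match 'bbzaoo600bc', groups = ('600', 'bc').
Multiple groups make `findall` return tuples — one 2-tuple for the one match.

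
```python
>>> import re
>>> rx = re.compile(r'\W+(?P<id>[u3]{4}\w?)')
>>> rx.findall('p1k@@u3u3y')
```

With a single group, `findall` returns only what that group captured — 1 item.

['u3u3y']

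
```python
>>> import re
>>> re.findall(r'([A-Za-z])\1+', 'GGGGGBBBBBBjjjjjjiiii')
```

['G', 'B', 'j', 'i']

`\1` is not a pattern — it's the concrete string captured by group 1, re-applied verbatim.
Matches: at [0:5] match 'GGGGG', group 1 = 'G'; at [5:11] match 'BBBBBB', group 1 = 'B'; at [11:17] match 'jjjjjj', group 1 = 'j'; at [17:21] match 'iiii', group 1 = 'i'.
Because there's exactly one group, `findall` drops the full match and keeps group 1 from each hit.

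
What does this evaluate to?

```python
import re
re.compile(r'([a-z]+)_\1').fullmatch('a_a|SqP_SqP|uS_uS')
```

None

`fullmatch` succeeds only if the pattern covers the string from start to end.
Here the pattern can't cover the whole string, so the call returns None.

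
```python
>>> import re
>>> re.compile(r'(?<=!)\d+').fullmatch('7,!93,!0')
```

`fullmatch` succeeds only if the pattern covers the string from start to end.
Here there's no way to consume every character, so the call returns None.

None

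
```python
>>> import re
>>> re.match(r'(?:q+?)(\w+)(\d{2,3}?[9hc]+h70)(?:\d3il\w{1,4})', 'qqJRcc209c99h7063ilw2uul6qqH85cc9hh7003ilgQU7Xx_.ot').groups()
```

The match spans [0:45] → 'qqJRcc209c99h7063ilw2uul6qqH85cc9hh7003ilgQU7'.
Captured: group 1 = 'qJRcc209c99h7063ilw2uul6qqH', group 2 = '85cc9hh70'.

('qJRcc209c99h7063ilw2uul6qqH', '85cc9hh70')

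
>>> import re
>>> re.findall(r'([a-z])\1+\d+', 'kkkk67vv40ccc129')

['k', 'v', 'c']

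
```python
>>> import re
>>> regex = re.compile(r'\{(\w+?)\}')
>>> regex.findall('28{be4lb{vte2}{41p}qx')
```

['vte2', '41p']

`findall` collects group 1 from each match (2 total).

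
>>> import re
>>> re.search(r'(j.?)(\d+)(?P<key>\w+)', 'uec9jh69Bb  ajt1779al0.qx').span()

(4, 10)

The match spans [4:10] → 'jh69Bb'.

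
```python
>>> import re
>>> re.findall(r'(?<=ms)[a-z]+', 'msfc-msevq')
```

['fc', 'evq']

Lookahead/lookbehind check context without consuming it, so the matched span excludes the asserted characters.
Scanning left to right: at [2:4] → 'fc'; at [7:10] → 'evq'.
`findall` yields the raw match text (2 of them) because the pattern has no groups.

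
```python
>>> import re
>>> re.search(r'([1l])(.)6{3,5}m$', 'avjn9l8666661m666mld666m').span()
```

The pattern matches one of [1l] (captured); then any character (captured); then 3 to 5 of the literal '6', then the literal 'm'; then anchored at the end.
`re.search` tries every starting position until one works.
The match spans [18:24] → 'ld666m'.
Captured: group 1 = 'l', group 2 = 'd'.

(18, 24)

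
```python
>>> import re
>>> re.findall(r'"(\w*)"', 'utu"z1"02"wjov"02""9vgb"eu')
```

['z1', 'wjov', '']

Matches: at [3:7] match '"z1"', group 1 = 'z1'; at [9:15] match '"wjov"', group 1 = 'wjov'; at [17:19] match '""', group 1 = ''.
With a single group, `findall` returns only what that group captured — 3 items.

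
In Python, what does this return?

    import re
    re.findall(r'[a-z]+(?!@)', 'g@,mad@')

['ma']

A negative assertion filters positions out without eating any characters.
Walking the string: at [3:5] → 'ma'.
Since nothing is captured, `findall` lists the 1 matched substring directly.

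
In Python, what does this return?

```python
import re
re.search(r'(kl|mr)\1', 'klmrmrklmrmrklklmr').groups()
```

A backreference is literal: `\1` must see the identical characters the first group matched.
`search` walks the string left to right and returns the first match it finds.
The match spans [2:6] → 'mrmr'.
Captured: group 1 = 'mr'.

('mr',)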